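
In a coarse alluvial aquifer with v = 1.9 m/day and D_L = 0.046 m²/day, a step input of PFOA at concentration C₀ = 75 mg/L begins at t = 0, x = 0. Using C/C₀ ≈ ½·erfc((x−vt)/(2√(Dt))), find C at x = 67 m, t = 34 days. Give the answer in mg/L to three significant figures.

6.55 mg/L

For a continuous step input, C/C₀ ≈ ½·erfc((x−vt)/(2√(Dt))).
vt = 1.9 × 34 = 64.6 m and 2√(Dt) = 2√(0.046 × 34) = 2.501 m.
Argument (x−vt)/(2√(Dt)) = (67 − 64.6)/2.501 = 0.9596; ½·erfc(0.9596) = 0.08738.
C = 75 × 0.08738 = 6.55 mg/L.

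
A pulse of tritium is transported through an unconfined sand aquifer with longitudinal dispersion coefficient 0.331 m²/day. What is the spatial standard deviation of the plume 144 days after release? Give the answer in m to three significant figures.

9.76 m

Dispersive spreading gives a Gaussian with σ² = 2Dt; advection only shifts the center.
σ = √(2 × 0.331 × 144) = 9.76 m.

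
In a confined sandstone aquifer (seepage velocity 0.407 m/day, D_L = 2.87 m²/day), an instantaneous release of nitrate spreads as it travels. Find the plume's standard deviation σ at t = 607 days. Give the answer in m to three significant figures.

59.0 m

Dispersive spreading gives a Gaussian with σ² = 2Dt; advection only shifts the center.
σ = √(2 × 2.87 × 607) = 59.0 m.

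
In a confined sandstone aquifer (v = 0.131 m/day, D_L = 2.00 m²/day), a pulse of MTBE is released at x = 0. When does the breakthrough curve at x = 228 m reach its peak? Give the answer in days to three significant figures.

For the 1D instantaneous-source solution, setting ∂C/∂t = 0 at fixed x gives v²t² + 2Dt − x² = 0, so t = (√(D² + v²x²) − D)/v².
√(D² + v²x²) = √(2.00² + 0.131² × 228²) = 29.93; v² = 0.017161.
t = (29.93 − 2.00)/0.017161 = 1630 days (vs. the pure-advection estimate x/v = 1740 d).

1630 days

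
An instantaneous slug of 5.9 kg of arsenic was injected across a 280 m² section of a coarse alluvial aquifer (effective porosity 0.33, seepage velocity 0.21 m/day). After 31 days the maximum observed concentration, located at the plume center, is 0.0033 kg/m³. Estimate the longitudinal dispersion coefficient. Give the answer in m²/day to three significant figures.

0.961 m²/day

At the plume center C_max = M/(n_e·A·√(4πDt)), so D = M²/(4πt·(n_e·A·C_max)²).
n_e·A·C_max = 0.33 × 280 × 0.0033 = 0.3049 kg/m.
D = 5.9²/(4π × 31 × 0.3049²) = 0.961 m²/day.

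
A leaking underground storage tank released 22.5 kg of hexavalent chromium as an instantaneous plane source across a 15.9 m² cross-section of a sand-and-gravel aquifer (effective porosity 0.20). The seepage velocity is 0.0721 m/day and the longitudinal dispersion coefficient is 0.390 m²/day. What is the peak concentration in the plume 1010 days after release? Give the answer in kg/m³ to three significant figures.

0.101 kg/m³

The peak of an instantaneous 1D plume sits at x = vt; there the Gaussian factor is 1 and C_max = M/(n_e·A·√(4πDt)), where n_e·A is the pore area the mass is dissolved in.
√(4πDt) = √(4π × 0.390 × 1010) = 70.36 m, so C_max = 22.5/(0.20 × 15.9 × 70.36) = 0.101 kg/m³.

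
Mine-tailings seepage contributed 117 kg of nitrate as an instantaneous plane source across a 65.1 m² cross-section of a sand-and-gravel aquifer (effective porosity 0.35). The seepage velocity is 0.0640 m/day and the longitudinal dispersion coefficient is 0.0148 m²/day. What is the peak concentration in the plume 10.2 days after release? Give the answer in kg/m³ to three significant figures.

3.73 kg/m³

The peak of an instantaneous 1D plume sits at x = vt; there the Gaussian factor is 1 and C_max = M/(n_e·A·√(4πDt)), where n_e·A is the pore area the mass is dissolved in.
√(4πDt) = √(4π × 0.0148 × 10.2) = 1.377 m, so C_max = 117/(0.35 × 65.1 × 1.377) = 3.73 kg/m³.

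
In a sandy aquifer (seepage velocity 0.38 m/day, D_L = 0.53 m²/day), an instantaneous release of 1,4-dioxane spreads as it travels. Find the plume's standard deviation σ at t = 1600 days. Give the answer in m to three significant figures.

Dispersive spreading gives a Gaussian with σ² = 2Dt; advection only shifts the center.
σ = √(2 × 0.53 × 1600) = 41.2 m.

41.2 m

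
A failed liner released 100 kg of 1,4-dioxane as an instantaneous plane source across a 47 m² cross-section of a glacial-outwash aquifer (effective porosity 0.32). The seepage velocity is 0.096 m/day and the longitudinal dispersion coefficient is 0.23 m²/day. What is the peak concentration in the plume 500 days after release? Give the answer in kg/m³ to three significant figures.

The peak of an instantaneous 1D plume sits at x = vt; there the Gaussian factor is 1 and C_max = M/(n_e·A·√(4πDt)), where n_e·A is the pore area the mass is dissolved in.
√(4πDt) = √(4π × 0.23 × 500) = 38.01 m, so C_max = 100/(0.32 × 47 × 38.01) = 0.175 kg/m³.

0.175 kg/m³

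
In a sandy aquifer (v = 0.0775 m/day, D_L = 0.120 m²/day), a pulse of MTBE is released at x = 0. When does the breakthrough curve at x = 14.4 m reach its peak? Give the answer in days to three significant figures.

For the 1D instantaneous-source solution, setting ∂C/∂t = 0 at fixed x gives v²t² + 2Dt − x² = 0, so t = (√(D² + v²x²) − D)/v².
√(D² + v²x²) = √(0.120² + 0.0775² × 14.4²) = 1.122; v² = 0.00600625.
t = (1.122 − 0.120)/0.00600625 = 167 days (vs. the pure-advection estimate x/v = 186 d).

167 days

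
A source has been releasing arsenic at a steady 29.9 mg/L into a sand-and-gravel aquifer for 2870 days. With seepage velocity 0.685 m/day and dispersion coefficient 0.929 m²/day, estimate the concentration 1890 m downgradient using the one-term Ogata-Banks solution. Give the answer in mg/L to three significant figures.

25.4 mg/L

For a continuous step input, C/C₀ ≈ ½·erfc((x−vt)/(2√(Dt))).
vt = 0.685 × 2870 = 1965.95 m and 2√(Dt) = 2√(0.929 × 2870) = 103.3 m.
Argument (x−vt)/(2√(Dt)) = (1890 − 1965.95)/103.3 = -0.7352; ½·erfc(-0.7352) = 0.8508.
C = 29.9 × 0.8508 = 25.4 mg/L.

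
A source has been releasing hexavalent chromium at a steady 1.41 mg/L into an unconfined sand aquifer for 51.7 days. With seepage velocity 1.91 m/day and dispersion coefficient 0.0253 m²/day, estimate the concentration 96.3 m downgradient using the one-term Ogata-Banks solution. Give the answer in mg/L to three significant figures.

1.32 mg/L

For a continuous step input, C/C₀ ≈ ½·erfc((x−vt)/(2√(Dt))).
vt = 1.91 × 51.7 = 98.747 m and 2√(Dt) = 2√(0.0253 × 51.7) = 2.287 m.
Argument (x−vt)/(2√(Dt)) = (96.3 − 98.747)/2.287 = -1.070; ½·erfc(-1.070) = 0.9349.
C = 1.41 × 0.9349 = 1.32 mg/L.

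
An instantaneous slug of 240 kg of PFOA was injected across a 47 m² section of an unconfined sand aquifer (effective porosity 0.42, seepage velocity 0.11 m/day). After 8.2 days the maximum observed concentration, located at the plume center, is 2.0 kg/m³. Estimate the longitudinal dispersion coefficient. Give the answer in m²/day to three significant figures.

At the plume center C_max = M/(n_e·A·√(4πDt)), so D = M²/(4πt·(n_e·A·C_max)²).
n_e·A·C_max = 0.42 × 47 × 2.0 = 39.48 kg/m.
D = 240²/(4π × 8.2 × 39.48²) = 0.359 m²/day.

0.359 m²/day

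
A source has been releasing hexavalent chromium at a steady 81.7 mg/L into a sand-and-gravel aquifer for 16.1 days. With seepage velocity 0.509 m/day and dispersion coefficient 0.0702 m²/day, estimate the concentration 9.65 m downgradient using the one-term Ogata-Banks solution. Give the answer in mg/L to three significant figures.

For a continuous step input, C/C₀ ≈ ½·erfc((x−vt)/(2√(Dt))).
vt = 0.509 × 16.1 = 8.1949 m and 2√(Dt) = 2√(0.0702 × 16.1) = 2.126 m.
Argument (x−vt)/(2√(Dt)) = (9.65 − 8.1949)/2.126 = 0.6844; ½·erfc(0.6844) = 0.1666.
C = 81.7 × 0.1666 = 13.6 mg/L.

13.6 mg/L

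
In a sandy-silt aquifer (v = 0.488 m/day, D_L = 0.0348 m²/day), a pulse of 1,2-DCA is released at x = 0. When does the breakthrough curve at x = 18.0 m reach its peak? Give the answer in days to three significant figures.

For the 1D instantaneous-source solution, setting ∂C/∂t = 0 at fixed x gives v²t² + 2Dt − x² = 0, so t = (√(D² + v²x²) − D)/v².
√(D² + v²x²) = √(0.0348² + 0.488² × 18.0²) = 8.784; v² = 0.238144.
t = (8.784 − 0.0348)/0.238144 = 36.7 days (vs. the pure-advection estimate x/v = 36.9 d).

36.7 days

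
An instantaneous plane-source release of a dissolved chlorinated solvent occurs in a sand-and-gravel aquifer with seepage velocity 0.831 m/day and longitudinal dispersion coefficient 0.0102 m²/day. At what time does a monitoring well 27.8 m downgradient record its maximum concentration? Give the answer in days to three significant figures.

For the 1D instantaneous-source solution, setting ∂C/∂t = 0 at fixed x gives v²t² + 2Dt − x² = 0, so t = (√(D² + v²x²) − D)/v².
√(D² + v²x²) = √(0.0102² + 0.831² × 27.8²) = 23.10; v² = 0.690561.
t = (23.10 − 0.0102)/0.690561 = 33.4 days (vs. the pure-advection estimate x/v = 33.5 d).

33.4 days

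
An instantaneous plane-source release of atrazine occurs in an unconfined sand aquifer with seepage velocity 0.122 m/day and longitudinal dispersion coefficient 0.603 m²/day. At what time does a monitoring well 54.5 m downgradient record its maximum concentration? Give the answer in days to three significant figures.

408 days

For the 1D instantaneous-source solution, setting ∂C/∂t = 0 at fixed x gives v²t² + 2Dt − x² = 0, so t = (√(D² + v²x²) − D)/v².
√(D² + v²x²) = √(0.603² + 0.122² × 54.5²) = 6.676; v² = 0.014884.
t = (6.676 − 0.603)/0.014884 = 408 days (vs. the pure-advection estimate x/v = 447 d).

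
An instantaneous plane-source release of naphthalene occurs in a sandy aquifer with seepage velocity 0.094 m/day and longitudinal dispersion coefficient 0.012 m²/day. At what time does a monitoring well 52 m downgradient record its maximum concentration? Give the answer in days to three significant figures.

For the 1D instantaneous-source solution, setting ∂C/∂t = 0 at fixed x gives v²t² + 2Dt − x² = 0, so t = (√(D² + v²x²) − D)/v².
√(D² + v²x²) = √(0.012² + 0.094² × 52²) = 4.888; v² = 0.008836.
t = (4.888 − 0.012)/0.008836 = 552 days (vs. the pure-advection estimate x/v = 553 d).

552 days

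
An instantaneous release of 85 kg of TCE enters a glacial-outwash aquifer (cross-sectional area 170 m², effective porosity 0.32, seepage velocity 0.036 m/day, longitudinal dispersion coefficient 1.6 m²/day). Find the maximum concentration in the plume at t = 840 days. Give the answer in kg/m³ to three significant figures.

0.0120 kg/m³

The peak of an instantaneous 1D plume sits at x = vt; there the Gaussian factor is 1 and C_max = M/(n_e·A·√(4πDt)), where n_e·A is the pore area the mass is dissolved in.
√(4πDt) = √(4π × 1.6 × 840) = 130.0 m, so C_max = 85/(0.32 × 170 × 130.0) = 0.0120 kg/m³.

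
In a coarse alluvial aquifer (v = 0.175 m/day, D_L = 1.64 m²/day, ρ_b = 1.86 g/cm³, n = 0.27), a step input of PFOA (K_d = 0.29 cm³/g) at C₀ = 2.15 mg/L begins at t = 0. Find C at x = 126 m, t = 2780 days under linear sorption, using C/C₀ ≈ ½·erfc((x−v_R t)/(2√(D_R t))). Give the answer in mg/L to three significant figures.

Retardation factor R = 1 + ρ_b·K_d/n = 1 + 1.86 × 0.29/0.27 = 2.998.
Sorption retards both mechanisms: v_R = v/R = 0.05837 m/day, D_R = D/R = 0.5470 m²/day.
v_R·t = 0.05837 × 2780 = 162.2686 m; 2√(D_R t) = 77.99 m; argument = (126 − 162.2686)/77.99 = -0.4650.
C = C₀ × ½·erfc(-0.4650) = 2.15 × 0.7446 = 1.60 mg/L.

1.60 mg/L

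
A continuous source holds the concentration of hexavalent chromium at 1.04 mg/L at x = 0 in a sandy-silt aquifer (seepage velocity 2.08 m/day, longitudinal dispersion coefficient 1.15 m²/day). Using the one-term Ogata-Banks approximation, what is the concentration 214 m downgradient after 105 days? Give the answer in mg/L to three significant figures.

For a continuous step input, C/C₀ ≈ ½·erfc((x−vt)/(2√(Dt))).
vt = 2.08 × 105 = 218.4 m and 2√(Dt) = 2√(1.15 × 105) = 21.98 m.
Argument (x−vt)/(2√(Dt)) = (214 − 218.4)/21.98 = -0.2002; ½·erfc(-0.2002) = 0.6115.
C = 1.04 × 0.6115 = 0.636 mg/L.

0.636 mg/L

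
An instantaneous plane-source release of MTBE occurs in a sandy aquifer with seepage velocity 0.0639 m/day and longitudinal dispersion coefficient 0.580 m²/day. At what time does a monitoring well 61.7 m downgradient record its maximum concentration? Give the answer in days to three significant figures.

For the 1D instantaneous-source solution, setting ∂C/∂t = 0 at fixed x gives v²t² + 2Dt − x² = 0, so t = (√(D² + v²x²) − D)/v².
√(D² + v²x²) = √(0.580² + 0.0639² × 61.7²) = 3.985; v² = 0.00408321.
t = (3.985 − 0.580)/0.00408321 = 834 days (vs. the pure-advection estimate x/v = 966 d).

834 days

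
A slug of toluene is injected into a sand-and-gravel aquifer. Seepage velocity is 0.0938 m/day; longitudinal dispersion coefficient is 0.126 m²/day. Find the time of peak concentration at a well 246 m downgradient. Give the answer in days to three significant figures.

For the 1D instantaneous-source solution, setting ∂C/∂t = 0 at fixed x gives v²t² + 2Dt − x² = 0, so t = (√(D² + v²x²) − D)/v².
√(D² + v²x²) = √(0.126² + 0.0938² × 246²) = 23.08; v² = 0.00879844.
t = (23.08 − 0.126)/0.00879844 = 2610 days (vs. the pure-advection estimate x/v = 2620 d).

2610 days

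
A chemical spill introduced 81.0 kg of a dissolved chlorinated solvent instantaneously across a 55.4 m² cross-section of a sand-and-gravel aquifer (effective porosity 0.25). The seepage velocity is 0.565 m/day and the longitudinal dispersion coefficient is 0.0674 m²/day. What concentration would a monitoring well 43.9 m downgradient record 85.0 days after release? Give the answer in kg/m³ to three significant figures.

0.328 kg/m³

For an instantaneous plane source, C(x,t) = M/(n_e·A·√(4πDt)) · exp(−(x−vt)²/(4Dt)), with n_e·A the pore (flow) area.
Plume center vt = 0.565 × 85.0 = 48.025 m, so the well at 43.9 m is 4.125 m upgradient of the peak.
√(4πDt) = 8.485 m, giving peak height M/(n_e·A·√(4πDt)) = 81.0/(0.25 × 55.4 × 8.485) = 0.6893 kg/m³.
(x−vt)²/(4Dt) = (-4.125)²/(4 × 0.0674 × 85.0) = 0.7425; exp(−0.7425) = 0.4759.
C = 0.6893 × 0.4759 = 0.328 kg/m³.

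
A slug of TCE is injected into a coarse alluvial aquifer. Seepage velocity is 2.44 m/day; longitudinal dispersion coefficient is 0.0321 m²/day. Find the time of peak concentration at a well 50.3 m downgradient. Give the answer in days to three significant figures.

20.6 days

For the 1D instantaneous-source solution, setting ∂C/∂t = 0 at fixed x gives v²t² + 2Dt − x² = 0, so t = (√(D² + v²x²) − D)/v².
√(D² + v²x²) = √(0.0321² + 2.44² × 50.3²) = 122.7; v² = 5.9536.
t = (122.7 − 0.0321)/5.9536 = 20.6 days (vs. the pure-advection estimate x/v = 20.6 d).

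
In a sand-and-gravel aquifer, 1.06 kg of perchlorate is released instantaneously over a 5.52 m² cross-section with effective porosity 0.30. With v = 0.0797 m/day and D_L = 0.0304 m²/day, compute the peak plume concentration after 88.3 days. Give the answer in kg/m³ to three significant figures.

0.110 kg/m³

The peak of an instantaneous 1D plume sits at x = vt; there the Gaussian factor is 1 and C_max = M/(n_e·A·√(4πDt)), where n_e·A is the pore area the mass is dissolved in.
√(4πDt) = √(4π × 0.0304 × 88.3) = 5.808 m, so C_max = 1.06/(0.30 × 5.52 × 5.808) = 0.110 kg/m³.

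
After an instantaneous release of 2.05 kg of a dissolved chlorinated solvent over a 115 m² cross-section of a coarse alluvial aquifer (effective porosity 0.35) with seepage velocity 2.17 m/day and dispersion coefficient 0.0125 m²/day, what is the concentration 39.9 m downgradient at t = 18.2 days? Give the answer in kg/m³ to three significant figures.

0.0251 kg/m³

For an instantaneous plane source, C(x,t) = M/(n_e·A·√(4πDt)) · exp(−(x−vt)²/(4Dt)), with n_e·A the pore (flow) area.
Plume center vt = 2.17 × 18.2 = 39.494 m, so the well at 39.9 m is 0.406 m downgradient of the peak.
√(4πDt) = 1.691 m, giving peak height M/(n_e·A·√(4πDt)) = 2.05/(0.35 × 115 × 1.691) = 0.03012 kg/m³.
(x−vt)²/(4Dt) = (0.406)²/(4 × 0.0125 × 18.2) = 0.1811; exp(−0.1811) = 0.8344.
C = 0.03012 × 0.8344 = 0.0251 kg/m³.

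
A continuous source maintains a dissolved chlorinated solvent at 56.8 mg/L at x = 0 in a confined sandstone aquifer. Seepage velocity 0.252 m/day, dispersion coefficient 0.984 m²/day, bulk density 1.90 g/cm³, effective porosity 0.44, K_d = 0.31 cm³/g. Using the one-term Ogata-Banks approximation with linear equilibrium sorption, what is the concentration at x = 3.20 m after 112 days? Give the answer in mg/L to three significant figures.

46.5 mg/L

Retardation factor R = 1 + ρ_b·K_d/n = 1 + 1.90 × 0.31/0.44 = 2.339.
Sorption retards both mechanisms: v_R = v/R = 0.1077 m/day, D_R = D/R = 0.4207 m²/day.
v_R·t = 0.1077 × 112 = 12.0624 m; 2√(D_R t) = 13.73 m; argument = (3.20 − 12.0624)/13.73 = -0.6455.
C = C₀ × ½·erfc(-0.6455) = 56.8 × 0.8193 = 46.5 mg/L.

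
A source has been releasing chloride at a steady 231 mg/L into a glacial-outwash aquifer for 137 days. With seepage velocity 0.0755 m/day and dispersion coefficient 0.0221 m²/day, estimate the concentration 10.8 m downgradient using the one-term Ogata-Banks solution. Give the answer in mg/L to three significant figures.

For a continuous step input, C/C₀ ≈ ½·erfc((x−vt)/(2√(Dt))).
vt = 0.0755 × 137 = 10.3435 m and 2√(Dt) = 2√(0.0221 × 137) = 3.480 m.
Argument (x−vt)/(2√(Dt)) = (10.8 − 10.3435)/3.480 = 0.1312; ½·erfc(0.1312) = 0.4264.
C = 231 × 0.4264 = 98.5 mg/L.

98.5 mg/L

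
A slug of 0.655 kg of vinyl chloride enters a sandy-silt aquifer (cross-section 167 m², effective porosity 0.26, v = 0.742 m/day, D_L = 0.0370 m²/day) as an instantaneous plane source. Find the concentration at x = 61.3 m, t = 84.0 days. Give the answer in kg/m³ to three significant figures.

For an instantaneous plane source, C(x,t) = M/(n_e·A·√(4πDt)) · exp(−(x−vt)²/(4Dt)), with n_e·A the pore (flow) area.
Plume center vt = 0.742 × 84.0 = 62.328 m, so the well at 61.3 m is 1.028 m upgradient of the peak.
√(4πDt) = 6.250 m, giving peak height M/(n_e·A·√(4πDt)) = 0.655/(0.26 × 167 × 6.250) = 0.002414 kg/m³.
(x−vt)²/(4Dt) = (-1.028)²/(4 × 0.0370 × 84.0) = 0.08501; exp(−0.08501) = 0.9185.
C = 0.002414 × 0.9185 = 0.00222 kg/m³.

0.00222 kg/m³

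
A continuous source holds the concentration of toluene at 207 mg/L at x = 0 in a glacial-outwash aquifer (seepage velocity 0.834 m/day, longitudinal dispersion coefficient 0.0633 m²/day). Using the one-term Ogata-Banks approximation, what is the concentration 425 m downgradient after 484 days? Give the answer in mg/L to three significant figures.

For a continuous step input, C/C₀ ≈ ½·erfc((x−vt)/(2√(Dt))).
vt = 0.834 × 484 = 403.656 m and 2√(Dt) = 2√(0.0633 × 484) = 11.07 m.
Argument (x−vt)/(2√(Dt)) = (425 − 403.656)/11.07 = 1.928; ½·erfc(1.928) = 0.003199.
C = 207 × 0.003199 = 0.662 mg/L.

0.662 mg/L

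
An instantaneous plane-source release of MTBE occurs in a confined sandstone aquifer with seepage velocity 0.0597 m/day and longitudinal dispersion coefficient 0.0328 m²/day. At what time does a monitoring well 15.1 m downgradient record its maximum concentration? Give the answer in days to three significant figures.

For the 1D instantaneous-source solution, setting ∂C/∂t = 0 at fixed x gives v²t² + 2Dt − x² = 0, so t = (√(D² + v²x²) − D)/v².
√(D² + v²x²) = √(0.0328² + 0.0597² × 15.1²) = 0.9021; v² = 0.00356409.
t = (0.9021 − 0.0328)/0.00356409 = 244 days (vs. the pure-advection estimate x/v = 253 d).

244 days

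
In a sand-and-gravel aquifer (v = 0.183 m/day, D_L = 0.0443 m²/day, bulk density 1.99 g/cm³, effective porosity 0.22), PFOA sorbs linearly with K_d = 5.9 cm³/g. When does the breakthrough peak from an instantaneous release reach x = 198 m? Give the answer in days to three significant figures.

58800 days

Retardation factor R = 1 + ρ_b·K_d/n = 1 + 1.99 × 5.9/0.22 = 54.37.
Sorption retards both mechanisms: v_R = v/R = 0.003366 m/day, D_R = D/R = 0.0008148 m²/day.
Peak time from v_R²t² + 2D_R t − x² = 0: t = (√(D_R² + v_R²x²) − D_R)/v_R².
√(D_R² + v_R²x²) = √(0.0008148² + 0.003366² × 198²) = 0.6665; v_R² = 1.133e-05.
t = (0.6665 − 0.0008148)/1.133e-05 = 58800 days.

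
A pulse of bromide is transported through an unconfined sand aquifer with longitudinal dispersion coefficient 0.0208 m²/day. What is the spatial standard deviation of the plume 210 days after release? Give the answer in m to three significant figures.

Dispersive spreading gives a Gaussian with σ² = 2Dt; advection only shifts the center.
σ = √(2 × 0.0208 × 210) = 2.96 m.

2.96 m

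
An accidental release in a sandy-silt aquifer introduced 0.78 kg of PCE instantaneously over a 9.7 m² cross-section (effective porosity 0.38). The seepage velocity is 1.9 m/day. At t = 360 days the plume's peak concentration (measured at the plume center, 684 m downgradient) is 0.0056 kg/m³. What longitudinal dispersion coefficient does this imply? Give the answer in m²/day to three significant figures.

At the plume center C_max = M/(n_e·A·√(4πDt)), so D = M²/(4πt·(n_e·A·C_max)²).
n_e·A·C_max = 0.38 × 9.7 × 0.0056 = 0.02064 kg/m.
D = 0.78²/(4π × 360 × 0.02064²) = 0.316 m²/day.

0.316 m²/day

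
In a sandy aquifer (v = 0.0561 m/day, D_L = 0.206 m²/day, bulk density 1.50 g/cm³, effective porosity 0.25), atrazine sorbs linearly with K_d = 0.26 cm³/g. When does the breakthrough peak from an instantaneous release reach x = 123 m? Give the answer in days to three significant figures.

5450 days

Retardation factor R = 1 + ρ_b·K_d/n = 1 + 1.50 × 0.26/0.25 = 2.560.
Sorption retards both mechanisms: v_R = v/R = 0.02191 m/day, D_R = D/R = 0.08047 m²/day.
Peak time from v_R²t² + 2D_R t − x² = 0: t = (√(D_R² + v_R²x²) − D_R)/v_R².
√(D_R² + v_R²x²) = √(0.08047² + 0.02191² × 123²) = 2.696; v_R² = 0.0004800.
t = (2.696 − 0.08047)/0.0004800 = 5450 days.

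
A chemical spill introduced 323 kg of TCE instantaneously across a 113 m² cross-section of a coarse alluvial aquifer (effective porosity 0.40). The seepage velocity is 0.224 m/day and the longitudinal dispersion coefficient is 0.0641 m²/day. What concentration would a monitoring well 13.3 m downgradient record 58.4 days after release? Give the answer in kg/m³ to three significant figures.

1.04 kg/m³

For an instantaneous plane source, C(x,t) = M/(n_e·A·√(4πDt)) · exp(−(x−vt)²/(4Dt)), with n_e·A the pore (flow) area.
Plume center vt = 0.224 × 58.4 = 13.0816 m, so the well at 13.3 m is 0.2184 m downgradient of the peak.
√(4πDt) = 6.859 m, giving peak height M/(n_e·A·√(4πDt)) = 323/(0.40 × 113 × 6.859) = 1.042 kg/m³.
(x−vt)²/(4Dt) = (0.2184)²/(4 × 0.0641 × 58.4) = 0.003185; exp(−0.003185) = 0.9968.
C = 1.042 × 0.9968 = 1.04 kg/m³.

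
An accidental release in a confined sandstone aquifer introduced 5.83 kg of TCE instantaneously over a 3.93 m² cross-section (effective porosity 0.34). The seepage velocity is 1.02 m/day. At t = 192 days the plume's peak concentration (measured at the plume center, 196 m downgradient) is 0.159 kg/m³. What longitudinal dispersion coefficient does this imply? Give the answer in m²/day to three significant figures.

At the plume center C_max = M/(n_e·A·√(4πDt)), so D = M²/(4πt·(n_e·A·C_max)²).
n_e·A·C_max = 0.34 × 3.93 × 0.159 = 0.2125 kg/m.
D = 5.83²/(4π × 192 × 0.2125²) = 0.312 m²/day.

0.312 m²/day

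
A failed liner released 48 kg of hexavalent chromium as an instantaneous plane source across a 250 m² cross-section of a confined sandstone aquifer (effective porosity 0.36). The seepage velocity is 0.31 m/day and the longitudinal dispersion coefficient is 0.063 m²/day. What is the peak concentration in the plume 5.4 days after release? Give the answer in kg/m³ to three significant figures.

The peak of an instantaneous 1D plume sits at x = vt; there the Gaussian factor is 1 and C_max = M/(n_e·A·√(4πDt)), where n_e·A is the pore area the mass is dissolved in.
√(4πDt) = √(4π × 0.063 × 5.4) = 2.068 m, so C_max = 48/(0.36 × 250 × 2.068) = 0.258 kg/m³.

0.258 kg/m³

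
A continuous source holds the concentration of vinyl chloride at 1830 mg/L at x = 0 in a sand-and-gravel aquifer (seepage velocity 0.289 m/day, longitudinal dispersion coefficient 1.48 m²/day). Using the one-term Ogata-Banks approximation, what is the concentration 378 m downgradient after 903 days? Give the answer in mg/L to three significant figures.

21.6 mg/L

For a continuous step input, C/C₀ ≈ ½·erfc((x−vt)/(2√(Dt))).
vt = 0.289 × 903 = 260.967 m and 2√(Dt) = 2√(1.48 × 903) = 73.11 m.
Argument (x−vt)/(2√(Dt)) = (378 − 260.967)/73.11 = 1.601; ½·erfc(1.601) = 0.01178.
C = 1830 × 0.01178 = 21.6 mg/L.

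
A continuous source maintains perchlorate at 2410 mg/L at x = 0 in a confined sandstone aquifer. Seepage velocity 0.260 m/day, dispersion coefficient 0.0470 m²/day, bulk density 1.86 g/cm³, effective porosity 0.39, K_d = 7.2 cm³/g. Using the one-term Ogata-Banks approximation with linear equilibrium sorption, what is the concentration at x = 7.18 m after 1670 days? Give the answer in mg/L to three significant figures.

Retardation factor R = 1 + ρ_b·K_d/n = 1 + 1.86 × 7.2/0.39 = 35.34.
Sorption retards both mechanisms: v_R = v/R = 0.007357 m/day, D_R = D/R = 0.001330 m²/day.
v_R·t = 0.007357 × 1670 = 12.28619 m; 2√(D_R t) = 2.981 m; argument = (7.18 − 12.28619)/2.981 = -1.713.
C = C₀ × ½·erfc(-1.713) = 2410 × 0.9923 = 2390 mg/L.

2390 mg/L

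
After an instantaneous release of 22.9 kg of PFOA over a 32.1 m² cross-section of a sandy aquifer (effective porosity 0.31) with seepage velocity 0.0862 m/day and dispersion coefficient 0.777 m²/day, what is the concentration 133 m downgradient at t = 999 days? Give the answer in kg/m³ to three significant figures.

0.0115 kg/m³

For an instantaneous plane source, C(x,t) = M/(n_e·A·√(4πDt)) · exp(−(x−vt)²/(4Dt)), with n_e·A the pore (flow) area.
Plume center vt = 0.0862 × 999 = 86.1138 m, so the well at 133 m is 46.8862 m downgradient of the peak.
√(4πDt) = 98.76 m, giving peak height M/(n_e·A·√(4πDt)) = 22.9/(0.31 × 32.1 × 98.76) = 0.02330 kg/m³.
(x−vt)²/(4Dt) = (46.8862)²/(4 × 0.777 × 999) = 0.7080; exp(−0.7080) = 0.4926.
C = 0.02330 × 0.4926 = 0.0115 kg/m³.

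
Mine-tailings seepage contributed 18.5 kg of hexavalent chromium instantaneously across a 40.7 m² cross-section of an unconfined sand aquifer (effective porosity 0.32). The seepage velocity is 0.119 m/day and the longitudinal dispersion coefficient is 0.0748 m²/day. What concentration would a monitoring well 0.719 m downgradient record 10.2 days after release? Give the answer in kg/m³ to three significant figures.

0.423 kg/m³

For an instantaneous plane source, C(x,t) = M/(n_e·A·√(4πDt)) · exp(−(x−vt)²/(4Dt)), with n_e·A the pore (flow) area.
Plume center vt = 0.119 × 10.2 = 1.2138 m, so the well at 0.719 m is 0.4948 m upgradient of the peak.
√(4πDt) = 3.096 m, giving peak height M/(n_e·A·√(4πDt)) = 18.5/(0.32 × 40.7 × 3.096) = 0.4588 kg/m³.
(x−vt)²/(4Dt) = (-0.4948)²/(4 × 0.0748 × 10.2) = 0.08022; exp(−0.08022) = 0.9229.
C = 0.4588 × 0.9229 = 0.423 kg/m³.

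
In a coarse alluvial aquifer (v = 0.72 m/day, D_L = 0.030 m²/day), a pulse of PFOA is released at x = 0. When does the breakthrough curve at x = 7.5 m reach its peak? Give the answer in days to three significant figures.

10.4 days

For the 1D instantaneous-source solution, setting ∂C/∂t = 0 at fixed x gives v²t² + 2Dt − x² = 0, so t = (√(D² + v²x²) − D)/v².
√(D² + v²x²) = √(0.030² + 0.72² × 7.5²) = 5.400; v² = 0.5184.
t = (5.400 − 0.030)/0.5184 = 10.4 days (vs. the pure-advection estimate x/v = 10.4 d).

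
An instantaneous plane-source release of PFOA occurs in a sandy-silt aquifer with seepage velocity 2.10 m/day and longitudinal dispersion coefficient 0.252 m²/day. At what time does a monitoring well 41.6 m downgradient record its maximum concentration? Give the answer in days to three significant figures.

19.8 days

For the 1D instantaneous-source solution, setting ∂C/∂t = 0 at fixed x gives v²t² + 2Dt − x² = 0, so t = (√(D² + v²x²) − D)/v².
√(D² + v²x²) = √(0.252² + 2.10² × 41.6²) = 87.36; v² = 4.41.
t = (87.36 − 0.252)/4.41 = 19.8 days (vs. the pure-advection estimate x/v = 19.8 d).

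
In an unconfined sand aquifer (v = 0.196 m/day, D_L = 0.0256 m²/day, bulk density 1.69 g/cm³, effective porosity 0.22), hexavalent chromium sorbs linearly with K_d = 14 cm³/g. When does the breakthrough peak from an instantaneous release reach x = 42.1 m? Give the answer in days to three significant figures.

Retardation factor R = 1 + ρ_b·K_d/n = 1 + 1.69 × 14/0.22 = 108.5.
Sorption retards both mechanisms: v_R = v/R = 0.001806 m/day, D_R = D/R = 0.0002359 m²/day.
Peak time from v_R²t² + 2D_R t − x² = 0: t = (√(D_R² + v_R²x²) − D_R)/v_R².
√(D_R² + v_R²x²) = √(0.0002359² + 0.001806² × 42.1²) = 0.07603; v_R² = 3.262e-06.
t = (0.07603 − 0.0002359)/3.262e-06 = 23200 days.

23200 days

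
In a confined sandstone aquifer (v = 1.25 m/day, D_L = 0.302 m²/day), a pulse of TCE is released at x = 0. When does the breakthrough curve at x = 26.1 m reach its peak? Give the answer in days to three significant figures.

20.7 days

For the 1D instantaneous-source solution, setting ∂C/∂t = 0 at fixed x gives v²t² + 2Dt − x² = 0, so t = (√(D² + v²x²) − D)/v².
√(D² + v²x²) = √(0.302² + 1.25² × 26.1²) = 32.63; v² = 1.5625.
t = (32.63 − 0.302)/1.5625 = 20.7 days (vs. the pure-advection estimate x/v = 20.9 d).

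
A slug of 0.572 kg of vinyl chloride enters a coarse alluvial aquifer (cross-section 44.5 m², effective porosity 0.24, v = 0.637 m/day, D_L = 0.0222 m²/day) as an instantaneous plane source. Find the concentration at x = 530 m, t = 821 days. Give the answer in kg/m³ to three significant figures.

For an instantaneous plane source, C(x,t) = M/(n_e·A·√(4πDt)) · exp(−(x−vt)²/(4Dt)), with n_e·A the pore (flow) area.
Plume center vt = 0.637 × 821 = 522.977 m, so the well at 530 m is 7.023 m downgradient of the peak.
√(4πDt) = 15.13 m, giving peak height M/(n_e·A·√(4πDt)) = 0.572/(0.24 × 44.5 × 15.13) = 0.003540 kg/m³.
(x−vt)²/(4Dt) = (7.023)²/(4 × 0.0222 × 821) = 0.6765; exp(−0.6765) = 0.5084.
C = 0.003540 × 0.5084 = 0.00180 kg/m³.

0.00180 kg/m³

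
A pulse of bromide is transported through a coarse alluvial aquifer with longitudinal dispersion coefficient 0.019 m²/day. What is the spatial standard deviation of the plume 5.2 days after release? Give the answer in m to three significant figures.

0.445 m

Dispersive spreading gives a Gaussian with σ² = 2Dt; advection only shifts the center.
σ = √(2 × 0.019 × 5.2) = 0.445 m.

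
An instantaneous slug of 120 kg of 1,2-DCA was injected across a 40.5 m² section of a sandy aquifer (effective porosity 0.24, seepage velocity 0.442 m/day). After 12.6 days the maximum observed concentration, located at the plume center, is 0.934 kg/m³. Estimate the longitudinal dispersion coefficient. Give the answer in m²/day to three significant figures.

1.10 m²/day

At the plume center C_max = M/(n_e·A·√(4πDt)), so D = M²/(4πt·(n_e·A·C_max)²).
n_e·A·C_max = 0.24 × 40.5 × 0.934 = 9.078 kg/m.
D = 120²/(4π × 12.6 × 9.078²) = 1.10 m²/day.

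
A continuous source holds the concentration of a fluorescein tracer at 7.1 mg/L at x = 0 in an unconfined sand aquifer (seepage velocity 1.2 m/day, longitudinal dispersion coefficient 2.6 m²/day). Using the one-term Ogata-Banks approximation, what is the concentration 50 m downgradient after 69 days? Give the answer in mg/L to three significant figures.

6.80 mg/L

For a continuous step input, C/C₀ ≈ ½·erfc((x−vt)/(2√(Dt))).
vt = 1.2 × 69 = 82.8 m and 2√(Dt) = 2√(2.6 × 69) = 26.79 m.
Argument (x−vt)/(2√(Dt)) = (50 − 82.8)/26.79 = -1.224; ½·erfc(-1.224) = 0.9583.
C = 7.1 × 0.9583 = 6.80 mg/L.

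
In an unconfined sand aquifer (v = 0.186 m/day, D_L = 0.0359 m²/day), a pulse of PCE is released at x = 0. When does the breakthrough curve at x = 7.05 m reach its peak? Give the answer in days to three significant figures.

36.9 days

For the 1D instantaneous-source solution, setting ∂C/∂t = 0 at fixed x gives v²t² + 2Dt − x² = 0, so t = (√(D² + v²x²) − D)/v².
√(D² + v²x²) = √(0.0359² + 0.186² × 7.05²) = 1.312; v² = 0.034596.
t = (1.312 − 0.0359)/0.034596 = 36.9 days (vs. the pure-advection estimate x/v = 37.9 d).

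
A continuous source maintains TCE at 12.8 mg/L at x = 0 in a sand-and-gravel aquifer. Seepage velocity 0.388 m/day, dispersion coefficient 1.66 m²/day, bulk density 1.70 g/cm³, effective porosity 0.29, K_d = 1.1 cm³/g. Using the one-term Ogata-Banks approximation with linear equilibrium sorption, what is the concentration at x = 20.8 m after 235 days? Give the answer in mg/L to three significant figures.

2.58 mg/L

Retardation factor R = 1 + ρ_b·K_d/n = 1 + 1.70 × 1.1/0.29 = 7.448.
Sorption retards both mechanisms: v_R = v/R = 0.05209 m/day, D_R = D/R = 0.2229 m²/day.
v_R·t = 0.05209 × 235 = 12.24115 m; 2√(D_R t) = 14.48 m; argument = (20.8 − 12.24115)/14.48 = 0.5911.
C = C₀ × ½·erfc(0.5911) = 12.8 × 0.2016 = 2.58 mg/L.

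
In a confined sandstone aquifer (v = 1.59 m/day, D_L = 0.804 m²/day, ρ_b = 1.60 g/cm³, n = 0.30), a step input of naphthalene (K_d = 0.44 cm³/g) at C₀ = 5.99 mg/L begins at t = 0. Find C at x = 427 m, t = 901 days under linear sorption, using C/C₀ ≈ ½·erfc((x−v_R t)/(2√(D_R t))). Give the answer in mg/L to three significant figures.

3.12 mg/L

Retardation factor R = 1 + ρ_b·K_d/n = 1 + 1.60 × 0.44/0.30 = 3.347.
Sorption retards both mechanisms: v_R = v/R = 0.4751 m/day, D_R = D/R = 0.2402 m²/day.
v_R·t = 0.4751 × 901 = 428.0651 m; 2√(D_R t) = 29.42 m; argument = (427 − 428.0651)/29.42 = -0.03620.
C = C₀ × ½·erfc(-0.03620) = 5.99 × 0.5204 = 3.12 mg/L.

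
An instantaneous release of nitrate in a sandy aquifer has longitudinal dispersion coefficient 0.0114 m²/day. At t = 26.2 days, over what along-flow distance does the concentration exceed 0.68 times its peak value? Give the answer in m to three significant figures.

1.36 m

The plume is Gaussian with σ = √(2Dt) = √(2 × 0.0114 × 26.2) = 0.7729 m.
C/C_peak = exp(−Δx²/(2σ²)) = 0.68 ⇒ Δx = σ·√(−2 ln 0.68) = 0.7729 × 0.8783 = 0.6788 m.
Width = 2Δx = 1.36 m.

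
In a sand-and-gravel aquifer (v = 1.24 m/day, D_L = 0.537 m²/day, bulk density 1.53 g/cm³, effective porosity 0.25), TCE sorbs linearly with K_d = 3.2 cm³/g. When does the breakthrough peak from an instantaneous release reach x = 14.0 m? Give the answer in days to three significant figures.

Retardation factor R = 1 + ρ_b·K_d/n = 1 + 1.53 × 3.2/0.25 = 20.58.
Sorption retards both mechanisms: v_R = v/R = 0.06025 m/day, D_R = D/R = 0.02609 m²/day.
Peak time from v_R²t² + 2D_R t − x² = 0: t = (√(D_R² + v_R²x²) − D_R)/v_R².
√(D_R² + v_R²x²) = √(0.02609² + 0.06025² × 14.0²) = 0.8439; v_R² = 0.003630.
t = (0.8439 − 0.02609)/0.003630 = 225 days.

225 days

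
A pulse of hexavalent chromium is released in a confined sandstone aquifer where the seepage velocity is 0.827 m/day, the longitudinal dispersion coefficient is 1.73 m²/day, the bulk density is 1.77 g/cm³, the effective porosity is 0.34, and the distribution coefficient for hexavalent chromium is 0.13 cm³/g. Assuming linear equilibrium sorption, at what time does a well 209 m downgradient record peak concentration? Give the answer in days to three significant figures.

Retardation factor R = 1 + ρ_b·K_d/n = 1 + 1.77 × 0.13/0.34 = 1.677.
Sorption retards both mechanisms: v_R = v/R = 0.4931 m/day, D_R = D/R = 1.032 m²/day.
Peak time from v_R²t² + 2D_R t − x² = 0: t = (√(D_R² + v_R²x²) − D_R)/v_R².
√(D_R² + v_R²x²) = √(1.032² + 0.4931² × 209²) = 103.1; v_R² = 0.2431.
t = (103.1 − 1.032)/0.2431 = 420 days.

420 days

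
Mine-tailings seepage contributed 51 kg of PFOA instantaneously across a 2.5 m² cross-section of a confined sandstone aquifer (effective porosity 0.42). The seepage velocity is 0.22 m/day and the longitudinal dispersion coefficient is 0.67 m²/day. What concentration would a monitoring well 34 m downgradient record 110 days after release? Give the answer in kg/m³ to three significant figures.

1.15 kg/m³

For an instantaneous plane source, C(x,t) = M/(n_e·A·√(4πDt)) · exp(−(x−vt)²/(4Dt)), with n_e·A the pore (flow) area.
Plume center vt = 0.22 × 110 = 24.2 m, so the well at 34 m is 9.8 m downgradient of the peak.
√(4πDt) = 30.43 m, giving peak height M/(n_e·A·√(4πDt)) = 51/(0.42 × 2.5 × 30.43) = 1.596 kg/m³.
(x−vt)²/(4Dt) = (9.8)²/(4 × 0.67 × 110) = 0.3258; exp(−0.3258) = 0.7219.
C = 1.596 × 0.7219 = 1.15 kg/m³.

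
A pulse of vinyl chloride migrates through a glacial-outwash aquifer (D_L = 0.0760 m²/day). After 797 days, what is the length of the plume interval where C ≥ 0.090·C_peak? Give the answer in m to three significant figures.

48.3 m

The plume is Gaussian with σ = √(2Dt) = √(2 × 0.0760 × 797) = 11.01 m.
C/C_peak = exp(−Δx²/(2σ²)) = 0.090 ⇒ Δx = σ·√(−2 ln 0.090) = 11.01 × 2.195 = 24.17 m.
Width = 2Δx = 48.3 m.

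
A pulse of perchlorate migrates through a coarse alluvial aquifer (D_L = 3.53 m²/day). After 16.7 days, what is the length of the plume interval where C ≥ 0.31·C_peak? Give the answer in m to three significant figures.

The plume is Gaussian with σ = √(2Dt) = √(2 × 3.53 × 16.7) = 10.86 m.
C/C_peak = exp(−Δx²/(2σ²)) = 0.31 ⇒ Δx = σ·√(−2 ln 0.31) = 10.86 × 1.530 = 16.62 m.
Width = 2Δx = 33.2 m.

33.2 m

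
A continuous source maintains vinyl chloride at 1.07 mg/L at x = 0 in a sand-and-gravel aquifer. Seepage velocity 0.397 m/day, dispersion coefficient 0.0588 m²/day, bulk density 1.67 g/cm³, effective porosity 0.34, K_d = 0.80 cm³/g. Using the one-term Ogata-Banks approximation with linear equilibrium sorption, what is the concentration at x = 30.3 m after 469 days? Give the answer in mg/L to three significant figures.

1.06 mg/L

Retardation factor R = 1 + ρ_b·K_d/n = 1 + 1.67 × 0.80/0.34 = 4.929.
Sorption retards both mechanisms: v_R = v/R = 0.08054 m/day, D_R = D/R = 0.01193 m²/day.
v_R·t = 0.08054 × 469 = 37.77326 m; 2√(D_R t) = 4.731 m; argument = (30.3 − 37.77326)/4.731 = -1.580.
C = C₀ × ½·erfc(-1.580) = 1.07 × 0.9873 = 1.06 mg/L.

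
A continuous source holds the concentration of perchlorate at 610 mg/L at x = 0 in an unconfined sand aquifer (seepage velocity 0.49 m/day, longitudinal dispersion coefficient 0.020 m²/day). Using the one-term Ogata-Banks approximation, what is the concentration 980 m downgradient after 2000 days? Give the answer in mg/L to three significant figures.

For a continuous step input, C/C₀ ≈ ½·erfc((x−vt)/(2√(Dt))).
vt = 0.49 × 2000 = 980 m and 2√(Dt) = 2√(0.020 × 2000) = 12.65 m.
Argument (x−vt)/(2√(Dt)) = (980 − 980)/12.65 = 0; ½·erfc(0) = 0.5000.
C = 610 × 0.5000 = 305 mg/L.

305 mg/L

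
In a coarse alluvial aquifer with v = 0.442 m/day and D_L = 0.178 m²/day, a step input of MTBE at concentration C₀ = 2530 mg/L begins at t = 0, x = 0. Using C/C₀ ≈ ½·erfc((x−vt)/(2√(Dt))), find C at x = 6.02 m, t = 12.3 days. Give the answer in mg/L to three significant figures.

987 mg/L

For a continuous step input, C/C₀ ≈ ½·erfc((x−vt)/(2√(Dt))).
vt = 0.442 × 12.3 = 5.4366 m and 2√(Dt) = 2√(0.178 × 12.3) = 2.959 m.
Argument (x−vt)/(2√(Dt)) = (6.02 − 5.4366)/2.959 = 0.1972; ½·erfc(0.1972) = 0.3902.
C = 2530 × 0.3902 = 987 mg/L.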